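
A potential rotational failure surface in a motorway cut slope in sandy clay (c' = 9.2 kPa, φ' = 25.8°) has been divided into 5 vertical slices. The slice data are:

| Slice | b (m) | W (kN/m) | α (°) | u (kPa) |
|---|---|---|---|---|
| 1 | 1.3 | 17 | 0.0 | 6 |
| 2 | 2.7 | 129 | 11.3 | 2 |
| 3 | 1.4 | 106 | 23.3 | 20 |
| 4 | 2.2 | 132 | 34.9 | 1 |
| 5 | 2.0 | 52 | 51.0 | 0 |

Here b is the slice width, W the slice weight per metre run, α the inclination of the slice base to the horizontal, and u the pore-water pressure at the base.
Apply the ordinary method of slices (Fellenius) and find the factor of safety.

Ordinary method of slices: FS = Σ[c'·Δl_i + (W_i cosα_i − u_i·Δl_i)·tanφ'] / Σ W_i sinα_i, with Δl_i = b_i / cosα_i.
Slice 1: Δl = 1.3/cos0.0° = 1.300 m; N'_1 = 17·cos0.0° − 6·1.300 = 9.2; c'Δl = 11.96; W sinα = 0.0
Slice 2: Δl = 2.7/cos11.3° = 2.753 m; N'_2 = 129·cos11.3° − 2·2.753 = 121.0; c'Δl = 25.33; W sinα = 25.3
Slice 3: Δl = 1.4/cos23.3° = 1.524 m; N'_3 = 106·cos23.3° − 20·1.524 = 66.9; c'Δl = 14.02; W sinα = 41.9
Slice 4: Δl = 2.2/cos34.9° = 2.682 m; N'_4 = 132·cos34.9° − 1·2.682 = 105.6; c'Δl = 24.68; W sinα = 75.5
Slice 5: Δl = 2.0/cos51.0° = 3.178 m; N'_5 = 52·cos51.0° − 0·3.178 = 32.7; c'Δl = 29.24; W sinα = 40.4
Σc'Δl = 105.2 kN/m; ΣN' = 335.4 kN/m; ΣW sinα = 183.1 kN/m
Resisting = 105.2 + 335.4·tan25.8° = 105.2 + 162.1 = 267.4 kN/m
FS = 267.4 / 183.1 = 1.460

FS = 1.46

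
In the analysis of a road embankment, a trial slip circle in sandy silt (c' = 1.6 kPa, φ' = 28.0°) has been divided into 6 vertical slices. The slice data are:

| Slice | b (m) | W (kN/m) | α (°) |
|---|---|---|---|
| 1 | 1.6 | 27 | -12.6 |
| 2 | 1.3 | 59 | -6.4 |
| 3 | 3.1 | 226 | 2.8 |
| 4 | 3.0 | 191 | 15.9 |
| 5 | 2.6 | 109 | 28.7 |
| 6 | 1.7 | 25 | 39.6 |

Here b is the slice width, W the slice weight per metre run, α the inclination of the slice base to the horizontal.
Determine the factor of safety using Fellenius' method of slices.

Ordinary method of slices: FS = Σ[c'·Δl_i + (W_i cosα_i)·tanφ'] / Σ W_i sinα_i, with Δl_i = b_i / cosα_i.
Slice 1: Δl = 1.6/cos(-12.6°) = 1.639 m; N'_1 = 27·cos(-12.6°) = 26.3; c'Δl = 2.62; W sinα = -5.9
Slice 2: Δl = 1.3/cos(-6.4°) = 1.308 m; N'_2 = 59·cos(-6.4°) = 58.6; c'Δl = 2.09; W sinα = -6.6
Slice 3: Δl = 3.1/cos2.8° = 3.104 m; N'_3 = 226·cos2.8° = 225.7; c'Δl = 4.97; W sinα = 11.0
Slice 4: Δl = 3.0/cos15.9° = 3.119 m; N'_4 = 191·cos15.9° = 183.7; c'Δl = 4.99; W sinα = 52.3
Slice 5: Δl = 2.6/cos28.7° = 2.964 m; N'_5 = 109·cos28.7° = 95.6; c'Δl = 4.74; W sinα = 52.3
Slice 6: Δl = 1.7/cos39.6° = 2.206 m; N'_6 = 25·cos39.6° = 19.3; c'Δl = 3.53; W sinα = 15.9
Σc'Δl = 22.9 kN/m; ΣN' = 609.3 kN/m; ΣW sinα = 119.2 kN/m
Resisting = 22.9 + 609.3·tan28.0° = 22.9 + 324.0 = 346.9 kN/m
FS = 346.9 / 119.2 = 2.911

FS = 2.91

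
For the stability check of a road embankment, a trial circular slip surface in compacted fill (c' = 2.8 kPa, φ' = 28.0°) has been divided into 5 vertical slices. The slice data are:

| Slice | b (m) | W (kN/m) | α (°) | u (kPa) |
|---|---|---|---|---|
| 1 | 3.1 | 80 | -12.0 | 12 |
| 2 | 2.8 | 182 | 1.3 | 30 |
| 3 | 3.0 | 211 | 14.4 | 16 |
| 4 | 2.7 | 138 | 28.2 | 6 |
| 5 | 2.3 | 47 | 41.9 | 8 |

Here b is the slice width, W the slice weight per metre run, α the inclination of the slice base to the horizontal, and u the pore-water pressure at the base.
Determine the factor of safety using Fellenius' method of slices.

Ordinary method of slices: FS = Σ[c'·Δl_i + (W_i cosα_i − u_i·Δl_i)·tanφ'] / Σ W_i sinα_i, with Δl_i = b_i / cosα_i.
Slice 1: Δl = 3.1/cos(-12.0°) = 3.169 m; N'_1 = 80·cos(-12.0°) − 12·3.169 = 40.2; c'Δl = 8.87; W sinα = -16.6
Slice 2: Δl = 2.8/cos1.3° = 2.801 m; N'_2 = 182·cos1.3° − 30·2.801 = 97.9; c'Δl = 7.84; W sinα = 4.1
Slice 3: Δl = 3.0/cos14.4° = 3.097 m; N'_3 = 211·cos14.4° − 16·3.097 = 154.8; c'Δl = 8.67; W sinα = 52.5
Slice 4: Δl = 2.7/cos28.2° = 3.064 m; N'_4 = 138·cos28.2° − 6·3.064 = 103.2; c'Δl = 8.58; W sinα = 65.2
Slice 5: Δl = 2.3/cos41.9° = 3.090 m; N'_5 = 47·cos41.9° − 8·3.090 = 10.3; c'Δl = 8.65; W sinα = 31.4
Σc'Δl = 42.6 kN/m; ΣN' = 406.5 kN/m; ΣW sinα = 136.6 kN/m
Resisting = 42.6 + 406.5·tan28.0° = 42.6 + 216.1 = 258.7 kN/m
FS = 258.7 / 136.6 = 1.895

FS = 1.89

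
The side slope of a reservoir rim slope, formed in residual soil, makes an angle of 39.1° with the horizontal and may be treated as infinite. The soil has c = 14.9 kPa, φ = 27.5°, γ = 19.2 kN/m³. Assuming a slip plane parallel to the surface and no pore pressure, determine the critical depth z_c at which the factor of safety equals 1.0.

Setting FS = 1.00 in FS = [c + γz cos²β tanφ] / [γz sinβ cosβ] and solving for z:
z = c / [γ cosβ (FS·sinβ − cosβ·tanφ)]
  = 14.9 / [19.2·cos39.1°·(1.00·sin39.1° − cos39.1°·tan27.5°)]
  = 14.9 / [19.2·0.7760·(1.00·0.6307 − 0.7760·0.5206)]
  = 14.9 / 3.3777 = 4.411 m

z_c = 4.41 m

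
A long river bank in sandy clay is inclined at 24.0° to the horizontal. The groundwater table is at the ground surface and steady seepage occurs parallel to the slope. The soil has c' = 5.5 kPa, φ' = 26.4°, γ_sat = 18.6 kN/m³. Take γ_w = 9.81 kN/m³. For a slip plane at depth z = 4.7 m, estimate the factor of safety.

With seepage parallel to the slope and the water table at the surface, the effective normal stress on the slip plane uses the buoyant unit weight γ' = γ_sat − γ_w while the driving shear stress uses γ_sat:
FS = [c' + γ' z cos²β tanφ'] / [γ_sat z sinβ cosβ]
γ' = 18.6 − 9.81 = 8.79 kN/m³
Numerator = 5.5 + 8.79·4.7·cos²24.0°·tan26.4° = 5.5 + 8.79·4.7·0.8346·0.4964 = 22.615 kPa
Denominator = 18.6·4.7·sin24.0°·cos24.0° = 18.6·4.7·0.4067·0.9135 = 32.483 kPa
FS = 22.615 / 32.483 = 0.696

FS = 0.70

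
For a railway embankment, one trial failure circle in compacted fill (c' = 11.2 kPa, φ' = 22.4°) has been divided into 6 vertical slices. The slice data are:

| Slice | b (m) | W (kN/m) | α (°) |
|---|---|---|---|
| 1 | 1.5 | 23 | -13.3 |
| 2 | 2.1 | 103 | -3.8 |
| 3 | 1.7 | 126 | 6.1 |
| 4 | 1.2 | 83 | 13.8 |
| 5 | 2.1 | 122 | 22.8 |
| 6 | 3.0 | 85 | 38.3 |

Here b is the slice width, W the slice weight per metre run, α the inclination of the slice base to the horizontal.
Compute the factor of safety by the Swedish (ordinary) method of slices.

FS = 2.91

Ordinary method of slices: FS = Σ[c'·Δl_i + (W_i cosα_i)·tanφ'] / Σ W_i sinα_i, with Δl_i = b_i / cosα_i.
Slice 1: Δl = 1.5/cos(-13.3°) = 1.541 m; N'_1 = 23·cos(-13.3°) = 22.4; c'Δl = 17.26; W sinα = -5.3
Slice 2: Δl = 2.1/cos(-3.8°) = 2.105 m; N'_2 = 103·cos(-3.8°) = 102.8; c'Δl = 23.57; W sinα = -6.8
Slice 3: Δl = 1.7/cos6.1° = 1.710 m; N'_3 = 126·cos6.1° = 125.3; c'Δl = 19.15; W sinα = 13.4
Slice 4: Δl = 1.2/cos13.8° = 1.236 m; N'_4 = 83·cos13.8° = 80.6; c'Δl = 13.84; W sinα = 19.8
Slice 5: Δl = 2.1/cos22.8° = 2.278 m; N'_5 = 122·cos22.8° = 112.5; c'Δl = 25.51; W sinα = 47.3
Slice 6: Δl = 3.0/cos38.3° = 3.823 m; N'_6 = 85·cos38.3° = 66.7; c'Δl = 42.81; W sinα = 52.7
Σc'Δl = 142.2 kN/m; ΣN' = 510.2 kN/m; ΣW sinα = 121.0 kN/m
Resisting = 142.2 + 510.2·tan22.4° = 142.2 + 210.3 = 352.4 kN/m
FS = 352.4 / 121.0 = 2.912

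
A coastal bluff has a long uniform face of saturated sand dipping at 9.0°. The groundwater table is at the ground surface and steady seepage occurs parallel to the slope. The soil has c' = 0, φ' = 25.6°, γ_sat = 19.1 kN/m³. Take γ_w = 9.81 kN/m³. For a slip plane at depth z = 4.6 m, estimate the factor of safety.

With seepage parallel to the slope and the water table at the surface, the effective normal stress on the slip plane uses the buoyant unit weight γ' = γ_sat − γ_w while the driving shear stress uses γ_sat:
FS = [c' + γ' z cos²β tanφ'] / [γ_sat z sinβ cosβ]
(For c' = 0 this reduces to FS = (γ'/γ_sat)·tanφ'/tanβ.)
γ' = 19.1 − 9.81 = 9.29 kN/m³
Numerator = 0.0 + 9.29·4.6·cos²9.0°·tan25.6° = 0.0 + 9.29·4.6·0.9755·0.4791 = 19.974 kPa
Denominator = 19.1·4.6·sin9.0°·cos9.0° = 19.1·4.6·0.1564·0.9877 = 13.575 kPa
FS = 19.974 / 13.575 = 1.471

FS = 1.47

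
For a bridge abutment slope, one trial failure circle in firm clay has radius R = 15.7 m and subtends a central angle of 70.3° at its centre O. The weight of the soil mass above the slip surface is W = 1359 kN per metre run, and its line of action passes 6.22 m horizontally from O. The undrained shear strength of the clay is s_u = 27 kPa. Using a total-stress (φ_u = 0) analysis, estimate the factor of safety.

Taking moments about the centre O, the resisting moment is provided by the undrained shear strength acting along the arc:
Arc length L_a = R·θ = 15.7·(70.3°·π/180) = 15.7·1.2270 = 19.26 m
M_R = s_u·L_a·R = 27·19.26·15.7 = 8165.7 kN·m/m
M_D = W·d = 1359·6.22 = 8453.0 kN·m/m
FS = M_R / M_D = 8165.7 / 8453.0 = 0.966

FS = 0.97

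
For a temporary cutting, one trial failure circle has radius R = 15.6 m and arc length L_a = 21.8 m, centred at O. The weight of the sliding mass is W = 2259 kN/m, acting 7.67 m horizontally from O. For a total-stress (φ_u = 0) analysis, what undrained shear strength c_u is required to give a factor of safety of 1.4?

c_u = 71.3 kPa

FS = c_u·L_a·R / (W·d), so c_u = FS·W·d / (L_a·R).
c_u = 1.4·2259·7.67 / (21.80·15.6) = 24257.1 / 340.08 = 71.33 kPa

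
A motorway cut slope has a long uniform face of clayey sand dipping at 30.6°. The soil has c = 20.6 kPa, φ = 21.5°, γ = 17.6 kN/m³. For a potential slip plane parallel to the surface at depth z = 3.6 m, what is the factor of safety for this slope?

FS = 1.41

For an infinite slope with a slip plane parallel to the surface (no pore pressure): FS = [c + γz cos²β tanφ] / [γz sinβ cosβ].
γz = 17.6·3.6 = 63.36 kN/m²
Numerator = 20.6 + 63.36·cos²30.6°·tan21.5° = 20.6 + 63.36·0.7409·0.3939 = 39.091 kPa
Denominator = 63.36·sin30.6°·cos30.6° = 63.36·0.5090·0.8607 = 27.761 kPa
FS = 39.091 / 27.761 = 1.408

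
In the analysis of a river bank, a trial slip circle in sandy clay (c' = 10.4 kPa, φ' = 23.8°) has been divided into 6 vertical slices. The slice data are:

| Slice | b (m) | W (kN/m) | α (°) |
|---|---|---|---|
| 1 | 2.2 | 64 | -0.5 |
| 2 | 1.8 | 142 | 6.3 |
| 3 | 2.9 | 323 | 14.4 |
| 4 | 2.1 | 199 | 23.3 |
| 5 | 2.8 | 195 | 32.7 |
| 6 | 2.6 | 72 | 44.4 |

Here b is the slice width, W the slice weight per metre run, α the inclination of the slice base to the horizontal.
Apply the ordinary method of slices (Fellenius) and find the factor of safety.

FS = 1.74

Ordinary method of slices: FS = Σ[c'·Δl_i + (W_i cosα_i)·tanφ'] / Σ W_i sinα_i, with Δl_i = b_i / cosα_i.
Slice 1: Δl = 2.2/cos(-0.5°) = 2.200 m; N'_1 = 64·cos(-0.5°) = 64.0; c'Δl = 22.88; W sinα = -0.6
Slice 2: Δl = 1.8/cos6.3° = 1.811 m; N'_2 = 142·cos6.3° = 141.1; c'Δl = 18.83; W sinα = 15.6
Slice 3: Δl = 2.9/cos14.4° = 2.994 m; N'_3 = 323·cos14.4° = 312.9; c'Δl = 31.14; W sinα = 80.3
Slice 4: Δl = 2.1/cos23.3° = 2.286 m; N'_4 = 199·cos23.3° = 182.8; c'Δl = 23.78; W sinα = 78.7
Slice 5: Δl = 2.8/cos32.7° = 3.327 m; N'_5 = 195·cos32.7° = 164.1; c'Δl = 34.60; W sinα = 105.3
Slice 6: Δl = 2.6/cos44.4° = 3.639 m; N'_6 = 72·cos44.4° = 51.4; c'Δl = 37.85; W sinα = 50.4
Σc'Δl = 169.1 kN/m; ΣN' = 916.3 kN/m; ΣW sinα = 329.8 kN/m
Resisting = 169.1 + 916.3·tan23.8° = 169.1 + 404.1 = 573.2 kN/m
FS = 573.2 / 329.8 = 1.738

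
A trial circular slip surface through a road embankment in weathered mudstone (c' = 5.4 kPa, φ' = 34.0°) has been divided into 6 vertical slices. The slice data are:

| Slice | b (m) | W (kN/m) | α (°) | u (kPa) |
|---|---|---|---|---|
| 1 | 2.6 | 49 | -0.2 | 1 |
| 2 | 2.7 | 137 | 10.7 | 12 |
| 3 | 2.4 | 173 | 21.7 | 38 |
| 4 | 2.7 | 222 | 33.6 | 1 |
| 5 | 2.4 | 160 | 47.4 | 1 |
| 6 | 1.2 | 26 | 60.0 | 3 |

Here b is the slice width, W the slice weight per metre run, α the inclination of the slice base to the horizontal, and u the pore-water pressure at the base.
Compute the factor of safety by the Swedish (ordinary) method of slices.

Ordinary method of slices: FS = Σ[c'·Δl_i + (W_i cosα_i − u_i·Δl_i)·tanφ'] / Σ W_i sinα_i, with Δl_i = b_i / cosα_i.
Slice 1: Δl = 2.6/cos(-0.2°) = 2.600 m; N'_1 = 49·cos(-0.2°) − 1·2.600 = 46.4; c'Δl = 14.04; W sinα = -0.2
Slice 2: Δl = 2.7/cos10.7° = 2.748 m; N'_2 = 137·cos10.7° − 12·2.748 = 101.6; c'Δl = 14.84; W sinα = 25.4
Slice 3: Δl = 2.4/cos21.7° = 2.583 m; N'_3 = 173·cos21.7° − 38·2.583 = 62.6; c'Δl = 13.95; W sinα = 64.0
Slice 4: Δl = 2.7/cos33.6° = 3.242 m; N'_4 = 222·cos33.6° − 1·3.242 = 181.7; c'Δl = 17.50; W sinα = 122.9
Slice 5: Δl = 2.4/cos47.4° = 3.546 m; N'_5 = 160·cos47.4° − 1·3.546 = 104.8; c'Δl = 19.15; W sinα = 117.8
Slice 6: Δl = 1.2/cos60.0° = 2.400 m; N'_6 = 26·cos60.0° − 3·2.400 = 5.8; c'Δl = 12.96; W sinα = 22.5
Σc'Δl = 92.4 kN/m; ΣN' = 502.8 kN/m; ΣW sinα = 352.4 kN/m
Resisting = 92.4 + 502.8·tan34.0° = 92.4 + 339.2 = 431.6 kN/m
FS = 431.6 / 352.4 = 1.225

FS = 1.22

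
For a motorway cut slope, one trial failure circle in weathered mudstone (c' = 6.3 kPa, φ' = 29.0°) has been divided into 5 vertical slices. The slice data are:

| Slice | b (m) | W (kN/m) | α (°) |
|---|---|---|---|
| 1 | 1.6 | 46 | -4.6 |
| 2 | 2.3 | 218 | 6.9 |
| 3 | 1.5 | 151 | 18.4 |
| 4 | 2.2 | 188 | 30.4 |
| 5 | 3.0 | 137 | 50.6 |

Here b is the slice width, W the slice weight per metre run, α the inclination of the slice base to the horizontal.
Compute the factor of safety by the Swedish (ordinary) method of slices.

Ordinary method of slices: FS = Σ[c'·Δl_i + (W_i cosα_i)·tanφ'] / Σ W_i sinα_i, with Δl_i = b_i / cosα_i.
Slice 1: Δl = 1.6/cos(-4.6°) = 1.605 m; N'_1 = 46·cos(-4.6°) = 45.9; c'Δl = 10.11; W sinα = -3.7
Slice 2: Δl = 2.3/cos6.9° = 2.317 m; N'_2 = 218·cos6.9° = 216.4; c'Δl = 14.60; W sinα = 26.2
Slice 3: Δl = 1.5/cos18.4° = 1.581 m; N'_3 = 151·cos18.4° = 143.3; c'Δl = 9.96; W sinα = 47.7
Slice 4: Δl = 2.2/cos30.4° = 2.551 m; N'_4 = 188·cos30.4° = 162.2; c'Δl = 16.07; W sinα = 95.1
Slice 5: Δl = 3.0/cos50.6° = 4.726 m; N'_5 = 137·cos50.6° = 87.0; c'Δl = 29.78; W sinα = 105.9
Σc'Δl = 80.5 kN/m; ΣN' = 654.7 kN/m; ΣW sinα = 271.2 kN/m
Resisting = 80.5 + 654.7·tan29.0° = 80.5 + 362.9 = 443.4 kN/m
FS = 443.4 / 271.2 = 1.635

FS = 1.64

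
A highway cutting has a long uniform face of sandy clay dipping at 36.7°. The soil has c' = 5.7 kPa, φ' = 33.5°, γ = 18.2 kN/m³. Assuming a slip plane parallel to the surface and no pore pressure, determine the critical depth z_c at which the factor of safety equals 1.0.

z_c = 5.84 m

Setting FS = 1.00 in FS = [c' + γz cos²β tanφ'] / [γz sinβ cosβ] and solving for z:
z = c' / [γ cosβ (FS·sinβ − cosβ·tanφ')]
  = 5.7 / [18.2·cos36.7°·(1.00·sin36.7° − cos36.7°·tan33.5°)]
  = 5.7 / [18.2·0.8018·(1.00·0.5976 − 0.8018·0.6619)]
  = 5.7 / 0.9768 = 5.835 m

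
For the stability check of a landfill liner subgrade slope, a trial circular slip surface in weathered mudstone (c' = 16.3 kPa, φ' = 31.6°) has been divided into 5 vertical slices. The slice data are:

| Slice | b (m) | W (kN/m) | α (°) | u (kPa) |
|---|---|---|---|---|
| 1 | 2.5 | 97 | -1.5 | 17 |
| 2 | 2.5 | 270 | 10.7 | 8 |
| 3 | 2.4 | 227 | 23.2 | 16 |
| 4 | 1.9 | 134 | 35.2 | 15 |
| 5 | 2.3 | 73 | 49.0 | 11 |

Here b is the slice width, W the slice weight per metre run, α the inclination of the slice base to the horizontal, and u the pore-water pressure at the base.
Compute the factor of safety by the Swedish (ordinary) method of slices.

FS = 2.07

Ordinary method of slices: FS = Σ[c'·Δl_i + (W_i cosα_i − u_i·Δl_i)·tanφ'] / Σ W_i sinα_i, with Δl_i = b_i / cosα_i.
Slice 1: Δl = 2.5/cos(-1.5°) = 2.501 m; N'_1 = 97·cos(-1.5°) − 17·2.501 = 54.5; c'Δl = 40.76; W sinα = -2.5
Slice 2: Δl = 2.5/cos10.7° = 2.544 m; N'_2 = 270·cos10.7° − 8·2.544 = 245.0; c'Δl = 41.47; W sinα = 50.1
Slice 3: Δl = 2.4/cos23.2° = 2.611 m; N'_3 = 227·cos23.2° − 16·2.611 = 166.9; c'Δl = 42.56; W sinα = 89.4
Slice 4: Δl = 1.9/cos35.2° = 2.325 m; N'_4 = 134·cos35.2° − 15·2.325 = 74.6; c'Δl = 37.90; W sinα = 77.2
Slice 5: Δl = 2.3/cos49.0° = 3.506 m; N'_5 = 73·cos49.0° − 11·3.506 = 9.3; c'Δl = 57.14; W sinα = 55.1
Σc'Δl = 219.8 kN/m; ΣN' = 550.2 kN/m; ΣW sinα = 269.4 kN/m
Resisting = 219.8 + 550.2·tan31.6° = 219.8 + 338.5 = 558.3 kN/m
FS = 558.3 / 269.4 = 2.073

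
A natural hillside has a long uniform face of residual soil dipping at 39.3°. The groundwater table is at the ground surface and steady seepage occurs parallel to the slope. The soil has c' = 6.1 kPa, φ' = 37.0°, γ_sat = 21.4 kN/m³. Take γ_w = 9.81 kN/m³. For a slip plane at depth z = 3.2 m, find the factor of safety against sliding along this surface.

FS = 0.68

With seepage parallel to the slope and the water table at the surface, the effective normal stress on the slip plane uses the buoyant unit weight γ' = γ_sat − γ_w while the driving shear stress uses γ_sat:
FS = [c' + γ' z cos²β tanφ'] / [γ_sat z sinβ cosβ]
γ' = 21.4 − 9.81 = 11.59 kN/m³
Numerator = 6.1 + 11.59·3.2·cos²39.3°·tan37.0° = 6.1 + 11.59·3.2·0.5988·0.7536 = 22.836 kPa
Denominator = 21.4·3.2·sin39.3°·cos39.3° = 21.4·3.2·0.6334·0.7738 = 33.564 kPa
FS = 22.836 / 33.564 = 0.680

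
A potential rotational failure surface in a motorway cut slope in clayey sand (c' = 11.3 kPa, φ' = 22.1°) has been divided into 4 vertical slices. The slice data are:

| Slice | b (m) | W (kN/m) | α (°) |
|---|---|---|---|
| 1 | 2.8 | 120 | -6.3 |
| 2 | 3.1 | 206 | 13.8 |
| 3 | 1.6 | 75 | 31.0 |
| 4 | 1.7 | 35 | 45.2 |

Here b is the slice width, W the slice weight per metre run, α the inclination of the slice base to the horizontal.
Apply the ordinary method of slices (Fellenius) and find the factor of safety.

Ordinary method of slices: FS = Σ[c'·Δl_i + (W_i cosα_i)·tanφ'] / Σ W_i sinα_i, with Δl_i = b_i / cosα_i.
Slice 1: Δl = 2.8/cos(-6.3°) = 2.817 m; N'_1 = 120·cos(-6.3°) = 119.3; c'Δl = 31.83; W sinα = -13.2
Slice 2: Δl = 3.1/cos13.8° = 3.192 m; N'_2 = 206·cos13.8° = 200.1; c'Δl = 36.07; W sinα = 49.1
Slice 3: Δl = 1.6/cos31.0° = 1.867 m; N'_3 = 75·cos31.0° = 64.3; c'Δl = 21.09; W sinα = 38.6
Slice 4: Δl = 1.7/cos45.2° = 2.413 m; N'_4 = 35·cos45.2° = 24.7; c'Δl = 27.26; W sinα = 24.8
Σc'Δl = 116.3 kN/m; ΣN' = 408.3 kN/m; ΣW sinα = 99.4 kN/m
Resisting = 116.3 + 408.3·tan22.1° = 116.3 + 165.8 = 282.0 kN/m
FS = 282.0 / 99.4 = 2.837

FS = 2.84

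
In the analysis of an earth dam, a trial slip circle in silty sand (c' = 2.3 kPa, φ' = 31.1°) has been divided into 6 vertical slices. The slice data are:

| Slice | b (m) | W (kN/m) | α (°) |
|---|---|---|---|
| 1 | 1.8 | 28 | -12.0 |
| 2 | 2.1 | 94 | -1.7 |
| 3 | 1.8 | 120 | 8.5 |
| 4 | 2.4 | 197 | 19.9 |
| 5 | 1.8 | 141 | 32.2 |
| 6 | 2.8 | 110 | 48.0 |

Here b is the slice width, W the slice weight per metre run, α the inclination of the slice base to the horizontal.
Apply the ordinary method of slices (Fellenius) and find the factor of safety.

FS = 1.74

Ordinary method of slices: FS = Σ[c'·Δl_i + (W_i cosα_i)·tanφ'] / Σ W_i sinα_i, with Δl_i = b_i / cosα_i.
Slice 1: Δl = 1.8/cos(-12.0°) = 1.840 m; N'_1 = 28·cos(-12.0°) = 27.4; c'Δl = 4.23; W sinα = -5.8
Slice 2: Δl = 2.1/cos(-1.7°) = 2.101 m; N'_2 = 94·cos(-1.7°) = 94.0; c'Δl = 4.83; W sinα = -2.8
Slice 3: Δl = 1.8/cos8.5° = 1.820 m; N'_3 = 120·cos8.5° = 118.7; c'Δl = 4.19; W sinα = 17.7
Slice 4: Δl = 2.4/cos19.9° = 2.552 m; N'_4 = 197·cos19.9° = 185.2; c'Δl = 5.87; W sinα = 67.1
Slice 5: Δl = 1.8/cos32.2° = 2.127 m; N'_5 = 141·cos32.2° = 119.3; c'Δl = 4.89; W sinα = 75.1
Slice 6: Δl = 2.8/cos48.0° = 4.185 m; N'_6 = 110·cos48.0° = 73.6; c'Δl = 9.62; W sinα = 81.7
Σc'Δl = 33.6 kN/m; ΣN' = 618.2 kN/m; ΣW sinα = 233.1 kN/m
Resisting = 33.6 + 618.2·tan31.1° = 33.6 + 372.9 = 406.5 kN/m
FS = 406.5 / 233.1 = 1.744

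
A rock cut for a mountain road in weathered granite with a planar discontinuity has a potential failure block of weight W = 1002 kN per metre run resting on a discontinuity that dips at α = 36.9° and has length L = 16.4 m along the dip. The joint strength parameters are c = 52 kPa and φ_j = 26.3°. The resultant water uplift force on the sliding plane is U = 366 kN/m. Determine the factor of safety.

FS = 1.78

Resolving the block weight along and normal to the plane and applying the Mohr–Coulomb strength on the joint:
N' = W cosα − U = 1002·cos36.9° − 366 = 435.3 kN/m
Driving force T = W sinα = 1002·sin36.9° = 601.6 kN/m
Resisting force R = c·L + N'·tanφ_j = 52·16.4 + 435.3·tan26.3° = 852.8 + 215.1 = 1067.9 kN/m
FS = R / T = 1067.9 / 601.6 = 1.775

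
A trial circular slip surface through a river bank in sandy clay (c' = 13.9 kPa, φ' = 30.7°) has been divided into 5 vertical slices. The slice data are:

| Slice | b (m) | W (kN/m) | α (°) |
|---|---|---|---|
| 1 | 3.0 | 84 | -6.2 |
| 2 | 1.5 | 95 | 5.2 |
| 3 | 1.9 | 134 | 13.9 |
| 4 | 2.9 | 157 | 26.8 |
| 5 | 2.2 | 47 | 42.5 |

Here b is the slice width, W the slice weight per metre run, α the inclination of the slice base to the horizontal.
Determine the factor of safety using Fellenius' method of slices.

FS = 3.45

Ordinary method of slices: FS = Σ[c'·Δl_i + (W_i cosα_i)·tanφ'] / Σ W_i sinα_i, with Δl_i = b_i / cosα_i.
Slice 1: Δl = 3.0/cos(-6.2°) = 3.018 m; N'_1 = 84·cos(-6.2°) = 83.5; c'Δl = 41.95; W sinα = -9.1
Slice 2: Δl = 1.5/cos5.2° = 1.506 m; N'_2 = 95·cos5.2° = 94.6; c'Δl = 20.94; W sinα = 8.6
Slice 3: Δl = 1.9/cos13.9° = 1.957 m; N'_3 = 134·cos13.9° = 130.1; c'Δl = 27.21; W sinα = 32.2
Slice 4: Δl = 2.9/cos26.8° = 3.249 m; N'_4 = 157·cos26.8° = 140.1; c'Δl = 45.16; W sinα = 70.8
Slice 5: Δl = 2.2/cos42.5° = 2.984 m; N'_5 = 47·cos42.5° = 34.7; c'Δl = 41.48; W sinα = 31.8
Σc'Δl = 176.7 kN/m; ΣN' = 483.0 kN/m; ΣW sinα = 134.3 kN/m
Resisting = 176.7 + 483.0·tan30.7° = 176.7 + 286.8 = 463.5 kN/m
FS = 463.5 / 134.3 = 3.452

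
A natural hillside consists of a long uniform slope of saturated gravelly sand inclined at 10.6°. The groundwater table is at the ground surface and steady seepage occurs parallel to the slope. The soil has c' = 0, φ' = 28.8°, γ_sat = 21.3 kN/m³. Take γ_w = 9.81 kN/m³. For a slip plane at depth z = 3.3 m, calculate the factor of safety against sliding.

FS = 1.58

With seepage parallel to the slope and the water table at the surface, the effective normal stress on the slip plane uses the buoyant unit weight γ' = γ_sat − γ_w while the driving shear stress uses γ_sat:
FS = [c' + γ' z cos²β tanφ'] / [γ_sat z sinβ cosβ]
(For c' = 0 this reduces to FS = (γ'/γ_sat)·tanφ'/tanβ.)
γ' = 21.3 − 9.81 = 11.49 kN/m³
Numerator = 0.0 + 11.49·3.3·cos²10.6°·tan28.8° = 0.0 + 11.49·3.3·0.9662·0.5498 = 20.140 kPa
Denominator = 21.3·3.3·sin10.6°·cos10.6° = 21.3·3.3·0.1840·0.9829 = 12.709 kPa
FS = 20.140 / 12.709 = 1.585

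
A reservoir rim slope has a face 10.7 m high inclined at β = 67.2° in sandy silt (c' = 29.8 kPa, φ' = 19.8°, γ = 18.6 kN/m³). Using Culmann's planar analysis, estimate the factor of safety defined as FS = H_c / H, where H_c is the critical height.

FS = 1.61

H_c = (4c'/γ) · sinβ cosφ' / [1 − cos(β − φ')]
    = (4·29.8/18.6) · sin67.2°·cos19.8° / [1 − cos47.4°]
    = 6.409 · 0.8674 / 0.3231 = 17.20 m
FS = H_c / H = 17.20 / 10.7 = 1.608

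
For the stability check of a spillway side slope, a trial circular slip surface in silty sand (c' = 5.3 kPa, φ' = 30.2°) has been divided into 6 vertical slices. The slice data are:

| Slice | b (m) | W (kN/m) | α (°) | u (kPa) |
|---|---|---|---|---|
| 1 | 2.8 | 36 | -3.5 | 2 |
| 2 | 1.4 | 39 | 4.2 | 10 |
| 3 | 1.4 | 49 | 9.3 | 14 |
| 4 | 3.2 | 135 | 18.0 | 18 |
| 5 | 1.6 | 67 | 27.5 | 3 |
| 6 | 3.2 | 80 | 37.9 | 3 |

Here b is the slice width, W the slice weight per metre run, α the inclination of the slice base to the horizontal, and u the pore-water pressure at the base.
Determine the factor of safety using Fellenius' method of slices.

Ordinary method of slices: FS = Σ[c'·Δl_i + (W_i cosα_i − u_i·Δl_i)·tanφ'] / Σ W_i sinα_i, with Δl_i = b_i / cosα_i.
Slice 1: Δl = 2.8/cos(-3.5°) = 2.805 m; N'_1 = 36·cos(-3.5°) − 2·2.805 = 30.3; c'Δl = 14.87; W sinα = -2.2
Slice 2: Δl = 1.4/cos4.2° = 1.404 m; N'_2 = 39·cos4.2° − 10·1.404 = 24.9; c'Δl = 7.44; W sinα = 2.9
Slice 3: Δl = 1.4/cos9.3° = 1.419 m; N'_3 = 49·cos9.3° − 14·1.419 = 28.5; c'Δl = 7.52; W sinα = 7.9
Slice 4: Δl = 3.2/cos18.0° = 3.365 m; N'_4 = 135·cos18.0° − 18·3.365 = 67.8; c'Δl = 17.83; W sinα = 41.7
Slice 5: Δl = 1.6/cos27.5° = 1.804 m; N'_5 = 67·cos27.5° − 3·1.804 = 54.0; c'Δl = 9.56; W sinα = 30.9
Slice 6: Δl = 3.2/cos37.9° = 4.055 m; N'_6 = 80·cos37.9° − 3·4.055 = 51.0; c'Δl = 21.49; W sinα = 49.1
Σc'Δl = 78.7 kN/m; ΣN' = 256.5 kN/m; ΣW sinα = 130.4 kN/m
Resisting = 78.7 + 256.5·tan30.2° = 78.7 + 149.3 = 228.0 kN/m
FS = 228.0 / 130.4 = 1.749

FS = 1.75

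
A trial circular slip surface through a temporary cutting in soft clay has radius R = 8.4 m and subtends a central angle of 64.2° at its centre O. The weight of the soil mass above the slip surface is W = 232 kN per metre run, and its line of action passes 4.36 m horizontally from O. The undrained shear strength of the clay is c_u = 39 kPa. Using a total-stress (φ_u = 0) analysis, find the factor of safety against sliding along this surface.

Taking moments about the centre O, the resisting moment is provided by the undrained shear strength acting along the arc:
Arc length L_a = R·θ = 8.4·(64.2°·π/180) = 8.4·1.1205 = 9.41 m
M_R = c_u·L_a·R = 39·9.41·8.4 = 3083.4 kN·m/m
M_D = W·d = 232·4.36 = 1011.5 kN·m/m
FS = M_R / M_D = 3083.4 / 1011.5 = 3.048

FS = 3.05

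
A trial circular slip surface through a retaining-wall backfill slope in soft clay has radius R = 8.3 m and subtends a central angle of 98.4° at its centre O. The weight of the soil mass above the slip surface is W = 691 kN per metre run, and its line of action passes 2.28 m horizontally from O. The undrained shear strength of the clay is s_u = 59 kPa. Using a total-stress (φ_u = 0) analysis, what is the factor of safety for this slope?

Taking moments about the centre O, the resisting moment is provided by the undrained shear strength acting along the arc:
Arc length L_a = R·θ = 8.3·(98.4°·π/180) = 8.3·1.7174 = 14.25 m
M_R = s_u·L_a·R = 59·14.25·8.3 = 6980.4 kN·m/m
M_D = W·d = 691·2.28 = 1575.5 kN·m/m
FS = M_R / M_D = 6980.4 / 1575.5 = 4.431

FS = 4.43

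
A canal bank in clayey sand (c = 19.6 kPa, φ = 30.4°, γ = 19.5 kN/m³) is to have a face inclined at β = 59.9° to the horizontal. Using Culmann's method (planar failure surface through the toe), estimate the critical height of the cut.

Culmann's analysis gives the critical failure plane at α_cr = (β + φ)/2 = (59.9 + 30.4)/2 = 45.1°, and the critical height
H_c = (4c/γ) · sinβ cosφ / [1 − cos(β − φ)]
    = (4·19.6/19.5) · sin59.9°·cos30.4° / [1 − cos(29.5°)]
    = 4.021 · 0.8652·0.8625 / [1 − 0.8704]
    = 4.021 · 0.7462 / 0.1296
    = 23.14 m

H_c = 23.14 m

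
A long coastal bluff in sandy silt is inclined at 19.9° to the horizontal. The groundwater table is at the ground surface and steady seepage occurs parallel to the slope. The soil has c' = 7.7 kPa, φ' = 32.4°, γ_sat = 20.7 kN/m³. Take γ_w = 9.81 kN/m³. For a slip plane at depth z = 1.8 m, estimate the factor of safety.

FS = 1.57

With seepage parallel to the slope and the water table at the surface, the effective normal stress on the slip plane uses the buoyant unit weight γ' = γ_sat − γ_w while the driving shear stress uses γ_sat:
FS = [c' + γ' z cos²β tanφ'] / [γ_sat z sinβ cosβ]
γ' = 20.7 − 9.81 = 10.89 kN/m³
Numerator = 7.7 + 10.89·1.8·cos²19.9°·tan32.4° = 7.7 + 10.89·1.8·0.8841·0.6346 = 18.699 kPa
Denominator = 20.7·1.8·sin19.9°·cos19.9° = 20.7·1.8·0.3404·0.9403 = 11.925 kPa
FS = 18.699 / 11.925 = 1.568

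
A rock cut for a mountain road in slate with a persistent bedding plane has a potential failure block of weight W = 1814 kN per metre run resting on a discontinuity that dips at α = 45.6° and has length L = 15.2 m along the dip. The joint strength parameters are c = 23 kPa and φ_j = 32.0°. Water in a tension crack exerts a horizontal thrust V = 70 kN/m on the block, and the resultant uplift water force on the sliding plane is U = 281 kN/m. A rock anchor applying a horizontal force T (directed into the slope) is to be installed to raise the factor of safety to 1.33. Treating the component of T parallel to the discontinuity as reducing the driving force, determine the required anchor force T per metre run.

T = 619 kN/m

Resolving forces along and normal to the sliding plane, with the horizontal anchor force T adding T·sinα to the effective normal force and T·cosα acting up the plane against the driving force:
FS = [cL + (W cosα − U − V sinα + T sinα) tanφ_j] / [W sinα + V cosα − T cosα]
Without the anchor: N' = 938.2 kN/m, driving T_d = 1345.0 kN/m, resisting R = 23·15.2 + 938.2·tan32.0° = 935.8 kN/m, FS = 0.70.
Setting FS = 1.33 and solving for T:
1.33·(1345.0 − T cos45.6°) = 935.8 + T sin45.6°·tan32.0°
T·(sin45.6°·tan32.0° + 1.33·cos45.6°) = 1.33·1345.0 − 935.8
T·(0.7145·0.6249 + 1.33·0.6997) = 1788.9 − 935.8 = 853.1
T·1.3770 = 853.1
T = 619.5 kN/m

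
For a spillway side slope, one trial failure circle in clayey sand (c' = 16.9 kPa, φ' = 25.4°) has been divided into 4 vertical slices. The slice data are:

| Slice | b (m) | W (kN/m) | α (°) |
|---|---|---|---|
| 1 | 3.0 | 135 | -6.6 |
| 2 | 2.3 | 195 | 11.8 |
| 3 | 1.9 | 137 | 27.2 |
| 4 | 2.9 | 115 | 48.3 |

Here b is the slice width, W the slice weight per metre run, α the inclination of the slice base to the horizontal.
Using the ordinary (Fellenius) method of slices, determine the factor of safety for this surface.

FS = 2.60

Ordinary method of slices: FS = Σ[c'·Δl_i + (W_i cosα_i)·tanφ'] / Σ W_i sinα_i, with Δl_i = b_i / cosα_i.
Slice 1: Δl = 3.0/cos(-6.6°) = 3.020 m; N'_1 = 135·cos(-6.6°) = 134.1; c'Δl = 51.04; W sinα = -15.5
Slice 2: Δl = 2.3/cos11.8° = 2.350 m; N'_2 = 195·cos11.8° = 190.9; c'Δl = 39.71; W sinα = 39.9
Slice 3: Δl = 1.9/cos27.2° = 2.136 m; N'_3 = 137·cos27.2° = 121.9; c'Δl = 36.10; W sinα = 62.6
Slice 4: Δl = 2.9/cos48.3° = 4.359 m; N'_4 = 115·cos48.3° = 76.5; c'Δl = 73.67; W sinα = 85.9
Σc'Δl = 200.5 kN/m; ΣN' = 523.3 kN/m; ΣW sinα = 172.8 kN/m
Resisting = 200.5 + 523.3·tan25.4° = 200.5 + 248.5 = 449.0 kN/m
FS = 449.0 / 172.8 = 2.598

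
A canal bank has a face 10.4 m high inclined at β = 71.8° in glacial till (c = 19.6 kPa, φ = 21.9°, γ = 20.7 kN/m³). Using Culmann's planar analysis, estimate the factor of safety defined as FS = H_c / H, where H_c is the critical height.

FS = 0.90

H_c = (4c/γ) · sinβ cosφ / [1 − cos(β − φ)]
    = (4·19.6/20.7) · sin71.8°·cos21.9° / [1 − cos49.9°]
    = 3.787 · 0.8814 / 0.3559 = 9.38 m
FS = H_c / H = 9.38 / 10.4 = 0.902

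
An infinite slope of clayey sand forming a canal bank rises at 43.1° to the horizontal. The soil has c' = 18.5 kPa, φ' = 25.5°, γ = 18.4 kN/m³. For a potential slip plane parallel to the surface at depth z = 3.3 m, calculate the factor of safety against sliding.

For an infinite slope with a slip plane parallel to the surface (no pore pressure): FS = [c' + γz cos²β tanφ'] / [γz sinβ cosβ].
γz = 18.4·3.3 = 60.72 kN/m²
Numerator = 18.5 + 60.72·cos²43.1°·tan25.5° = 18.5 + 60.72·0.5331·0.4770 = 33.941 kPa
Denominator = 60.72·sin43.1°·cos43.1° = 60.72·0.6833·0.7302 = 30.293 kPa
FS = 33.941 / 30.293 = 1.120

FS = 1.12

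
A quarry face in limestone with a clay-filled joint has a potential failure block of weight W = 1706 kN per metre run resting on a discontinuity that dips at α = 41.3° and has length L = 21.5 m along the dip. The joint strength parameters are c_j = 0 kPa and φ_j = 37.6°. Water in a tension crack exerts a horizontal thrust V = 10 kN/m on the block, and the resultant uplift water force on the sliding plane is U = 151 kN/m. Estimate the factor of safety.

FS = 0.76

Resolving the block weight along and normal to the plane and applying the Mohr–Coulomb strength on the joint:
N' = W cosα − U − V sinα = 1706·cos41.3° − 151 − 10·sin41.3° = 1124.1 kN/m
Driving force T = W sinα + V cosα = 1706·sin41.3° + 10·cos41.3° = 1133.5 kN/m
Resisting force R = c_j·L + N'·tanφ_j = 0·21.5 + 1124.1·tan37.6° = 0.0 + 865.6 = 865.6 kN/m
FS = R / T = 865.6 / 1133.5 = 0.764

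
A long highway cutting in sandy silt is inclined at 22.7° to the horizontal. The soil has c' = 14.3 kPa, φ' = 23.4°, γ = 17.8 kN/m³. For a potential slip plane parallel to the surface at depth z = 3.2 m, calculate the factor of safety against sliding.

For an infinite slope with a slip plane parallel to the surface (no pore pressure): FS = [c' + γz cos²β tanφ'] / [γz sinβ cosβ].
γz = 17.8·3.2 = 56.96 kN/m²
Numerator = 14.3 + 56.96·cos²22.7°·tan23.4° = 14.3 + 56.96·0.8511·0.4327 = 35.278 kPa
Denominator = 56.96·sin22.7°·cos22.7° = 56.96·0.3859·0.9225 = 20.279 kPa
FS = 35.278 / 20.279 = 1.740

FS = 1.74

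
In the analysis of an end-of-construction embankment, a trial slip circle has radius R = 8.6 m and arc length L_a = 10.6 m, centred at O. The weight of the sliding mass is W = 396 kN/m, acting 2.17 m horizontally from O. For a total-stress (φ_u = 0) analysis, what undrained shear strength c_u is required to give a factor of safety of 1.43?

FS = c_u·L_a·R / (W·d), so c_u = FS·W·d / (L_a·R).
c_u = 1.43·396·2.17 / (10.60·8.6) = 1228.8 / 91.16 = 13.48 kPa

c_u = 13.5 kPa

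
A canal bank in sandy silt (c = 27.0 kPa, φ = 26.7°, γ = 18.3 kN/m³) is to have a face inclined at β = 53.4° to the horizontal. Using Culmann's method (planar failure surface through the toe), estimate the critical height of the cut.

H_c = 39.70 m

Culmann's analysis gives the critical failure plane at α_cr = (β + φ)/2 = (53.4 + 26.7)/2 = 40.0°, and the critical height
H_c = (4c/γ) · sinβ cosφ / [1 − cos(β − φ)]
    = (4·27.0/18.3) · sin53.4°·cos26.7° / [1 − cos(26.7°)]
    = 5.902 · 0.8028·0.8934 / [1 − 0.8934]
    = 5.902 · 0.7172 / 0.1066
    = 39.70 m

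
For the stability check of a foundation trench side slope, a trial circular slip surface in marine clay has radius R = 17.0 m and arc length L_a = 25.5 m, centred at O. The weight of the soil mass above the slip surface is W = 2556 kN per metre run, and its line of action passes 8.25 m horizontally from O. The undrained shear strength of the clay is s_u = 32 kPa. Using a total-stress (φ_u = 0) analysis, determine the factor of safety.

FS = 0.66

Taking moments about the centre O, the resisting moment is provided by the undrained shear strength acting along the arc:
M_R = s_u·L_a·R = 32·25.50·17.0 = 13872.0 kN·m/m
M_D = W·d = 2556·8.25 = 21087.0 kN·m/m
FS = M_R / M_D = 13872.0 / 21087.0 = 0.658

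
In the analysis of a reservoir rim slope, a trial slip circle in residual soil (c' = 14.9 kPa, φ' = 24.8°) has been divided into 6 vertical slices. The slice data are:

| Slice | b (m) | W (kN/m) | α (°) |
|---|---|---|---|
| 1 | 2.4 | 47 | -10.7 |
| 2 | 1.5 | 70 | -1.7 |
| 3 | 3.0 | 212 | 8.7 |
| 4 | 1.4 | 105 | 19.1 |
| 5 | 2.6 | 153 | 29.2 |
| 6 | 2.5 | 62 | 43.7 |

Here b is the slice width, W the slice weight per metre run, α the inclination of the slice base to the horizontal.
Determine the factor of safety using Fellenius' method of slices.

Ordinary method of slices: FS = Σ[c'·Δl_i + (W_i cosα_i)·tanφ'] / Σ W_i sinα_i, with Δl_i = b_i / cosα_i.
Slice 1: Δl = 2.4/cos(-10.7°) = 2.442 m; N'_1 = 47·cos(-10.7°) = 46.2; c'Δl = 36.39; W sinα = -8.7
Slice 2: Δl = 1.5/cos(-1.7°) = 1.501 m; N'_2 = 70·cos(-1.7°) = 70.0; c'Δl = 22.36; W sinα = -2.1
Slice 3: Δl = 3.0/cos8.7° = 3.035 m; N'_3 = 212·cos8.7° = 209.6; c'Δl = 45.22; W sinα = 32.1
Slice 4: Δl = 1.4/cos19.1° = 1.482 m; N'_4 = 105·cos19.1° = 99.2; c'Δl = 22.08; W sinα = 34.4
Slice 5: Δl = 2.6/cos29.2° = 2.979 m; N'_5 = 153·cos29.2° = 133.6; c'Δl = 44.38; W sinα = 74.6
Slice 6: Δl = 2.5/cos43.7° = 3.458 m; N'_6 = 62·cos43.7° = 44.8; c'Δl = 51.52; W sinα = 42.8
Σc'Δl = 222.0 kN/m; ΣN' = 603.3 kN/m; ΣW sinα = 173.1 kN/m
Resisting = 222.0 + 603.3·tan24.8° = 222.0 + 278.8 = 500.7 kN/m
FS = 500.7 / 173.1 = 2.893

FS = 2.89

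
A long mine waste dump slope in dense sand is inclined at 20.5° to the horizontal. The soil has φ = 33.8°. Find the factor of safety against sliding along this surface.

For a dry cohesionless infinite slope the factor of safety is FS = tanφ / tanβ.
FS = tan33.8° / tan20.5° = 0.6694 / 0.3739 = 1.791

FS = 1.79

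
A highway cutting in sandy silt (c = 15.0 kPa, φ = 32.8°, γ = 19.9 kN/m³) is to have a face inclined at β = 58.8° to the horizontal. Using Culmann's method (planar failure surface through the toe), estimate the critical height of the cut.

Culmann's analysis gives the critical failure plane at α_cr = (β + φ)/2 = (58.8 + 32.8)/2 = 45.8°, and the critical height
H_c = (4c/γ) · sinβ cosφ / [1 − cos(β − φ)]
    = (4·15.0/19.9) · sin58.8°·cos32.8° / [1 − cos(26.0°)]
    = 3.015 · 0.8554·0.8406 / [1 − 0.8988]
    = 3.015 · 0.7190 / 0.1012
    = 21.42 m

H_c = 21.42 m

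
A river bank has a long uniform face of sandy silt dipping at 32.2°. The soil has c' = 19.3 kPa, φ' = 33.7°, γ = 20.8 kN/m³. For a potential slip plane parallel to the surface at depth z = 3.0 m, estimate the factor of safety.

For an infinite slope with a slip plane parallel to the surface (no pore pressure): FS = [c' + γz cos²β tanφ'] / [γz sinβ cosβ].
γz = 20.8·3.0 = 62.40 kN/m²
Numerator = 19.3 + 62.40·cos²32.2°·tan33.7° = 19.3 + 62.40·0.7160·0.6669 = 49.099 kPa
Denominator = 62.40·sin32.2°·cos32.2° = 62.40·0.5329·0.8462 = 28.137 kPa
FS = 49.099 / 28.137 = 1.745

FS = 1.74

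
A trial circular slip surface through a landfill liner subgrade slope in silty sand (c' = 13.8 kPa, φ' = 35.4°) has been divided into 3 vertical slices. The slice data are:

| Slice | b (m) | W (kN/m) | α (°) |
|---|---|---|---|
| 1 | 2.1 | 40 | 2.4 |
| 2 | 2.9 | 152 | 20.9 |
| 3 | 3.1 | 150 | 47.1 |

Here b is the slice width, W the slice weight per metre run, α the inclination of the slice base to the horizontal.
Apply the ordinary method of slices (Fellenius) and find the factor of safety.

Ordinary method of slices: FS = Σ[c'·Δl_i + (W_i cosα_i)·tanφ'] / Σ W_i sinα_i, with Δl_i = b_i / cosα_i.
Slice 1: Δl = 2.1/cos2.4° = 2.102 m; N'_1 = 40·cos2.4° = 40.0; c'Δl = 29.01; W sinα = 1.7
Slice 2: Δl = 2.9/cos20.9° = 3.104 m; N'_2 = 152·cos20.9° = 142.0; c'Δl = 42.84; W sinα = 54.2
Slice 3: Δl = 3.1/cos47.1° = 4.554 m; N'_3 = 150·cos47.1° = 102.1; c'Δl = 62.85; W sinα = 109.9
Σc'Δl = 134.7 kN/m; ΣN' = 284.1 kN/m; ΣW sinα = 165.8 kN/m
Resisting = 134.7 + 284.1·tan35.4° = 134.7 + 201.9 = 336.6 kN/m
FS = 336.6 / 165.8 = 2.030

FS = 2.03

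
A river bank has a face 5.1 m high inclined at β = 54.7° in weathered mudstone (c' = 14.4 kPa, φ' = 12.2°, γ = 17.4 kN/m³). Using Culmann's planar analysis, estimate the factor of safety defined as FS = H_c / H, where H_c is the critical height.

H_c = (4c'/γ) · sinβ cosφ' / [1 − cos(β − φ')]
    = (4·14.4/17.4) · sin54.7°·cos12.2° / [1 − cos42.5°]
    = 3.310 · 0.7977 / 0.2627 = 10.05 m
FS = H_c / H = 10.05 / 5.1 = 1.971

FS = 1.97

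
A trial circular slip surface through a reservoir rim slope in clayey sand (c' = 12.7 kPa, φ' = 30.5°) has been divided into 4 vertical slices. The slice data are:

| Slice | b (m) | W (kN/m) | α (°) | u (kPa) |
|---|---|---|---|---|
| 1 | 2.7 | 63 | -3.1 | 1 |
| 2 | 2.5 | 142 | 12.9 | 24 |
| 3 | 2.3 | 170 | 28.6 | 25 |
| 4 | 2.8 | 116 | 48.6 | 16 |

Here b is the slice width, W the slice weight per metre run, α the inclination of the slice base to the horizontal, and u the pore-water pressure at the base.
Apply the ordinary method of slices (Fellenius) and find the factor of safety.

Ordinary method of slices: FS = Σ[c'·Δl_i + (W_i cosα_i − u_i·Δl_i)·tanφ'] / Σ W_i sinα_i, with Δl_i = b_i / cosα_i.
Slice 1: Δl = 2.7/cos(-3.1°) = 2.704 m; N'_1 = 63·cos(-3.1°) − 1·2.704 = 60.2; c'Δl = 34.34; W sinα = -3.4
Slice 2: Δl = 2.5/cos12.9° = 2.565 m; N'_2 = 142·cos12.9° − 24·2.565 = 76.9; c'Δl = 32.57; W sinα = 31.7
Slice 3: Δl = 2.3/cos28.6° = 2.620 m; N'_3 = 170·cos28.6° − 25·2.620 = 83.8; c'Δl = 33.27; W sinα = 81.4
Slice 4: Δl = 2.8/cos48.6° = 4.234 m; N'_4 = 116·cos48.6° − 16·4.234 = 9.0; c'Δl = 53.77; W sinα = 87.0
Σc'Δl = 154.0 kN/m; ΣN' = 229.8 kN/m; ΣW sinα = 196.7 kN/m
Resisting = 154.0 + 229.8·tan30.5° = 154.0 + 135.4 = 289.3 kN/m
FS = 289.3 / 196.7 = 1.471

FS = 1.47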